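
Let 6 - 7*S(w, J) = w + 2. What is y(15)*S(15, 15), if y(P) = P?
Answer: -165/7 ≈ -23.571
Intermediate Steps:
S(w, J) = 4/7 - w/7 (S(w, J) = 6/7 - (w + 2)/7 = 6/7 - (2 + w)/7 = 6/7 + (-2/7 - w/7) = 4/7 - w/7)
y(15)*S(15, 15) = 15*(4/7 - ⅐*15) = 15*(4/7 - 15/7) = 15*(-11/7) = -165/7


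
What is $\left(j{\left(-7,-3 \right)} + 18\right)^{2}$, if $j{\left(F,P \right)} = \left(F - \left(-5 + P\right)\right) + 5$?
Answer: $576$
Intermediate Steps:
$j{\left(F,P \right)} = 10 + F - P$ ($j{\left(F,P \right)} = \left(5 + F - P\right) + 5 = 10 + F - P$)
$\left(j{\left(-7,-3 \right)} + 18\right)^{2} = \left(\left(10 - 7 - -3\right) + 18\right)^{2} = \left(\left(10 - 7 + 3\right) + 18\right)^{2} = \left(6 + 18\right)^{2} = 24^{2} = 576$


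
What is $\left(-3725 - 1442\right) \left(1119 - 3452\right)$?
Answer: $12054611$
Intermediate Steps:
$\left(-3725 - 1442\right) \left(1119 - 3452\right) = \left(-5167\right) \left(-2333\right) = 12054611$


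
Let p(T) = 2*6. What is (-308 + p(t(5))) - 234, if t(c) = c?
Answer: -530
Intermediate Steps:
p(T) = 12
(-308 + p(t(5))) - 234 = (-308 + 12) - 234 = -296 - 234 = -530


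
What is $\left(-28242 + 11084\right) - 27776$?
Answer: $-44934$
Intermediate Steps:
$\left(-28242 + 11084\right) - 27776 = -17158 - 27776 = -44934$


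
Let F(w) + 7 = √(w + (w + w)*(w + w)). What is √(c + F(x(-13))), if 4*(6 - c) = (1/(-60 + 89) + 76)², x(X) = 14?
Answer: √(-4865389 + 3364*√798)/58 ≈ 37.657*I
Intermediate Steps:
c = -4841841/3364 (c = 6 - (1/(-60 + 89) + 76)²/4 = 6 - (1/29 + 76)²/4 = 6 - (2205/29)²/4 = 6 - ¼*4862025/841 = 6 - 4862025/3364 = -4841841/3364 ≈ -1439.3)
F(w) = -7 + √(w + 4*w²) (F(w) = -7 + √(w + (w + w)*(w + w)) = -7 + √(w + (2*w)*(2*w)) = -7 + √(w + 4*w²))
√(c + F(x(-13))) = √(-4841841/3364 + (-7 + √(14*(1 + 4*14)))) = √(-4841841/3364 + (-7 + √(14*(1 + 56)))) = √(-4841841/3364 + (-7 + √(14*57))) = √(-4841841/3364 + (-7 + √798)) = √(-4865389/3364 + √798)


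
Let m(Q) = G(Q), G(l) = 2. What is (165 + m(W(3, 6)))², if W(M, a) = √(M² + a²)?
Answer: 27889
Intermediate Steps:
m(Q) = 2
(165 + m(W(3, 6)))² = (165 + 2)² = 167² = 27889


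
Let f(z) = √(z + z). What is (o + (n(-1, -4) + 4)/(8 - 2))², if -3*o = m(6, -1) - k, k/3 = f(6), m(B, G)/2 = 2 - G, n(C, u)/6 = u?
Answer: 364/9 - 64*√3/3 ≈ 3.4940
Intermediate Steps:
n(C, u) = 6*u
f(z) = √2*√z (f(z) = √(2*z) = √2*√z)
m(B, G) = 4 - 2*G (m(B, G) = 2*(2 - G) = 4 - 2*G)
k = 6*√3 (k = 3*(√2*√6) = 3*(2*√3) = 6*√3 ≈ 10.392)
o = -2 + 2*√3 (o = -((4 - 2*(-1)) - 6*√3)/3 = -((4 + 2) - 6*√3)/3 = -(6 - 6*√3)/3 = -2 + 2*√3 ≈ 1.4641)
(o + (n(-1, -4) + 4)/(8 - 2))² = ((-2 + 2*√3) + (6*(-4) + 4)/(8 - 2))² = ((-2 + 2*√3) + (-24 + 4)/6)² = ((-2 + 2*√3) - 20*⅙)² = ((-2 + 2*√3) - 10/3)² = (-16/3 + 2*√3)²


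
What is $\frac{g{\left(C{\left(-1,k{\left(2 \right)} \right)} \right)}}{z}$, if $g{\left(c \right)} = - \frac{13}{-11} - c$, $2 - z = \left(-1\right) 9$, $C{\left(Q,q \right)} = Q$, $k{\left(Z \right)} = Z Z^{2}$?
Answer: $\frac{24}{121} \approx 0.19835$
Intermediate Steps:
$k{\left(Z \right)} = Z^{3}$
$z = 11$ ($z = 2 - \left(-1\right) 9 = 2 - -9 = 2 + 9 = 11$)
$g{\left(c \right)} = \frac{13}{11} - c$ ($g{\left(c \right)} = \left(-13\right) \left(- \frac{1}{11}\right) - c = \frac{13}{11} - c$)
$\frac{g{\left(C{\left(-1,k{\left(2 \right)} \right)} \right)}}{z} = \frac{\frac{13}{11} - -1}{11} = \left(\frac{13}{11} + 1\right) \frac{1}{11} = \frac{24}{11} \cdot \frac{1}{11} = \frac{24}{121}$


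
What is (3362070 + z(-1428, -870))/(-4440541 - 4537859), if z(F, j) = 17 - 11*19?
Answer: -186771/498800 ≈ -0.37444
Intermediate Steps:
z(F, j) = -192 (z(F, j) = 17 - 209 = -192)
(3362070 + z(-1428, -870))/(-4440541 - 4537859) = (3362070 - 192)/(-4440541 - 4537859) = 3361878/(-8978400) = 3361878*(-1/8978400) = -186771/498800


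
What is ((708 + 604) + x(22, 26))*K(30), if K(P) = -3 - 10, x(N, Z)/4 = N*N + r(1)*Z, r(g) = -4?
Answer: -36816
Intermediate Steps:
x(N, Z) = -16*Z + 4*N² (x(N, Z) = 4*(N*N - 4*Z) = 4*(N² - 4*Z) = -16*Z + 4*N²)
K(P) = -13
((708 + 604) + x(22, 26))*K(30) = ((708 + 604) + (-16*26 + 4*22²))*(-13) = (1312 + (-416 + 4*484))*(-13) = (1312 + (-416 + 1936))*(-13) = (1312 + 1520)*(-13) = 2832*(-13) = -36816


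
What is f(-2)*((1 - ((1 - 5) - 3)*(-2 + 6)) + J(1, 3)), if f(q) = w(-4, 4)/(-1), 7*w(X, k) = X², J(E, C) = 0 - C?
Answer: -416/7 ≈ -59.429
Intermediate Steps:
J(E, C) = -C
w(X, k) = X²/7
f(q) = -16/7 (f(q) = ((⅐)*(-4)²)/(-1) = ((⅐)*16)*(-1) = (16/7)*(-1) = -16/7)
f(-2)*((1 - ((1 - 5) - 3)*(-2 + 6)) + J(1, 3)) = -16*((1 - ((1 - 5) - 3)*(-2 + 6)) - 1*3)/7 = -16*((1 - (-4 - 3)*4) - 3)/7 = -16*((1 - (-7)*4) - 3)/7 = -16*((1 - 1*(-28)) - 3)/7 = -16*((1 + 28) - 3)/7 = -16*(29 - 3)/7 = -16/7*26 = -416/7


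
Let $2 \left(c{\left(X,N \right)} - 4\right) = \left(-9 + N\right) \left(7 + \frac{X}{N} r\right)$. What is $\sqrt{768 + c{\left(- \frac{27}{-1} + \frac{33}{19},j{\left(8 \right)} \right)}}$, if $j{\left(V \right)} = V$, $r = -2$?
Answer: $\frac{\sqrt{1114901}}{38} \approx 27.787$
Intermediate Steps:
$c{\left(X,N \right)} = 4 + \frac{\left(-9 + N\right) \left(7 - \frac{2 X}{N}\right)}{2}$ ($c{\left(X,N \right)} = 4 + \frac{\left(-9 + N\right) \left(7 + \frac{X}{N} \left(-2\right)\right)}{2} = 4 + \frac{\left(-9 + N\right) \left(7 - \frac{2 X}{N}\right)}{2}$)
$\sqrt{768 + c{\left(- \frac{27}{-1} + \frac{33}{19},j{\left(8 \right)} \right)}} = \sqrt{768 + \left(- \frac{55}{2} - \left(- \frac{27}{-1} + \frac{33}{19}\right) + \frac{7}{2} \cdot 8 + \frac{9 \left(- \frac{27}{-1} + \frac{33}{19}\right)}{8}\right)} = \sqrt{768 + \left(- \frac{55}{2} - \left(\left(-27\right) \left(-1\right) + 33 \cdot \frac{1}{19}\right) + 28 + 9 \left(\left(-27\right) \left(-1\right) + 33 \cdot \frac{1}{19}\right) \frac{1}{8}\right)} = \sqrt{768 + \left(- \frac{55}{2} - \left(27 + \frac{33}{19}\right) + 28 + 9 \left(27 + \frac{33}{19}\right) \frac{1}{8}\right)} = \sqrt{768 + \left(- \frac{55}{2} - \frac{546}{19} + 28 + 9 \cdot \frac{546}{19} \cdot \frac{1}{8}\right)} = \sqrt{768 + \left(- \frac{55}{2} - \frac{546}{19} + 28 + \frac{2457}{76}\right)} = \sqrt{768 + \frac{311}{76}} = \sqrt{\frac{58679}{76}} = \frac{\sqrt{1114901}}{38}$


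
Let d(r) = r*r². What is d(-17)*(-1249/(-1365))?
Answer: -6136337/1365 ≈ -4495.5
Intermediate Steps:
d(r) = r³
d(-17)*(-1249/(-1365)) = (-17)³*(-1249/(-1365)) = -(-6136337)*(-1)/1365 = -4913*1249/1365 = -6136337/1365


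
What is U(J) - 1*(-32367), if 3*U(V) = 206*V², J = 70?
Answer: 1106501/3 ≈ 3.6883e+5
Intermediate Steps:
U(V) = 206*V²/3 (U(V) = (206*V²)/3 = 206*V²/3)
U(J) - 1*(-32367) = (206/3)*70² - 1*(-32367) = (206/3)*4900 + 32367 = 1009400/3 + 32367 = 1106501/3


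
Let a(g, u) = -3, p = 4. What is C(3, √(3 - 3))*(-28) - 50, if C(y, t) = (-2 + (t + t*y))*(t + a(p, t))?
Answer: -218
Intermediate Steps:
C(y, t) = (-3 + t)*(-2 + t + t*y) (C(y, t) = (-2 + (t + t*y))*(t - 3) = (-2 + t + t*y)*(-3 + t) = (-3 + t)*(-2 + t + t*y))
C(3, √(3 - 3))*(-28) - 50 = (6 + (√(3 - 3))² - 5*√(3 - 3) + 3*(√(3 - 3))² - 3*√(3 - 3)*3)*(-28) - 50 = (6 + (√0)² - 5*√0 + 3*(√0)² - 3*√0*3)*(-28) - 50 = (6 + 0² - 5*0 + 3*0² - 3*0*3)*(-28) - 50 = (6 + 0 + 0 + 3*0 + 0)*(-28) - 50 = (6 + 0 + 0 + 0 + 0)*(-28) - 50 = 6*(-28) - 50 = -168 - 50 = -218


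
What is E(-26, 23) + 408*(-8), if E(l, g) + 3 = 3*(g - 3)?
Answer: -3207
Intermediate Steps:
E(l, g) = -12 + 3*g (E(l, g) = -3 + 3*(g - 3) = -3 + 3*(-3 + g) = -3 + (-9 + 3*g) = -12 + 3*g)
E(-26, 23) + 408*(-8) = (-12 + 3*23) + 408*(-8) = (-12 + 69) - 3264 = 57 - 3264 = -3207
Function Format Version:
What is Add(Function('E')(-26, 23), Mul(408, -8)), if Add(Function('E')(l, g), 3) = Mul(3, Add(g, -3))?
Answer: -3207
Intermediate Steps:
Function('E')(l, g) = Add(-12, Mul(3, g)) (Function('E')(l, g) = Add(-3, Mul(3, Add(g, -3))) = Add(-3, Mul(3, Add(-3, g))) = Add(-3, Add(-9, Mul(3, g))) = Add(-12, Mul(3, g)))
Add(Function('E')(-26, 23), Mul(408, -8)) = Add(Add(-12, Mul(3, 23)), Mul(408, -8)) = Add(Add(-12, 69), -3264) = Add(57, -3264) = -3207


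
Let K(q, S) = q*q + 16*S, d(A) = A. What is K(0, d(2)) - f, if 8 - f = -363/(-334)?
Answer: 8379/334 ≈ 25.087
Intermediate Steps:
K(q, S) = q**2 + 16*S
f = 2309/334 (f = 8 - (-363)/(-334) = 8 - (-363)*(-1)/334 = 8 - 1*363/334 = 8 - 363/334 = 2309/334 ≈ 6.9132)
K(0, d(2)) - f = (0**2 + 16*2) - 1*2309/334 = (0 + 32) - 2309/334 = 32 - 2309/334 = 8379/334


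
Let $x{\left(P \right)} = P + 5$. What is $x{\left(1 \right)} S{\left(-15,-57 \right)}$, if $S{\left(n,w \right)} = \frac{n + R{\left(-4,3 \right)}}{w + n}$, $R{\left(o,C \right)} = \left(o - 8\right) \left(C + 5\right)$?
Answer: $\frac{37}{4} \approx 9.25$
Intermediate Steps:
$R{\left(o,C \right)} = \left(-8 + o\right) \left(5 + C\right)$
$x{\left(P \right)} = 5 + P$
$S{\left(n,w \right)} = \frac{-96 + n}{n + w}$ ($S{\left(n,w \right)} = \frac{n + \left(-40 - 24 + 5 \left(-4\right) + 3 \left(-4\right)\right)}{w + n} = \frac{n - 96}{n + w} = \frac{-96 + n}{n + w}$)
$x{\left(1 \right)} S{\left(-15,-57 \right)} = \left(5 + 1\right) \frac{-96 - 15}{-15 - 57} = 6 \frac{1}{-72} \left(-111\right) = 6 \left(\left(- \frac{1}{72}\right) \left(-111\right)\right) = 6 \cdot \frac{37}{24} = \frac{37}{4}$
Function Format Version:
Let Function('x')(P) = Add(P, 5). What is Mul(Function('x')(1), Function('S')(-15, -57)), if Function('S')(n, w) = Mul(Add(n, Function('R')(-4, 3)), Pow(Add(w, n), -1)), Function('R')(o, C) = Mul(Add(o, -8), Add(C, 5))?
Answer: Rational(37, 4) ≈ 9.2500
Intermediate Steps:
Function('R')(o, C) = Mul(Add(-8, o), Add(5, C))
Function('x')(P) = Add(5, P)
Function('S')(n, w) = Mul(Pow(Add(n, w), -1), Add(-96, n)) (Function('S')(n, w) = Mul(Add(n, Add(-40, Mul(-8, 3), Mul(5, -4), Mul(3, -4))), Pow(Add(w, n), -1)) = Mul(Add(n, Add(-40, -24, -20, -12)), Pow(Add(n, w), -1)) = Mul(Add(n, -96), Pow(Add(n, w), -1)) = Mul(Add(-96, n), Pow(Add(n, w), -1)) = Mul(Pow(Add(n, w), -1), Add(-96, n)))
Mul(Function('x')(1), Function('S')(-15, -57)) = Mul(Add(5, 1), Mul(Pow(Add(-15, -57), -1), Add(-96, -15))) = Mul(6, Mul(Pow(-72, -1), -111)) = Mul(6, Mul(Rational(-1, 72), -111)) = Mul(6, Rational(37, 24)) = Rational(37, 4)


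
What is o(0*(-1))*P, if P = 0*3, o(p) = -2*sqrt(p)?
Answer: 0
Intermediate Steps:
P = 0
o(0*(-1))*P = -2*sqrt(0*(-1))*0 = -2*sqrt(0)*0 = -2*0*0 = 0*0 = 0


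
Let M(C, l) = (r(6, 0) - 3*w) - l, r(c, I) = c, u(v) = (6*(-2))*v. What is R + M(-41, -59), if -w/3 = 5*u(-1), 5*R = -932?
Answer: 2093/5 ≈ 418.60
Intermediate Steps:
R = -932/5 (R = (1/5)*(-932) = -932/5 ≈ -186.40)
u(v) = -12*v
w = -180 (w = -15*(-12*(-1)) = -15*12 = -3*60 = -180)
M(C, l) = 546 - l (M(C, l) = (6 - 3*(-180)) - l = (6 + 540) - l = 546 - l)
R + M(-41, -59) = -932/5 + (546 - 1*(-59)) = -932/5 + (546 + 59) = -932/5 + 605 = 2093/5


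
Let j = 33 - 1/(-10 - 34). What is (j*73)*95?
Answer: 10076555/44 ≈ 2.2901e+5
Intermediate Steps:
j = 1453/44 (j = 33 - 1/(-44) = 33 - 1*(-1/44) = 33 + 1/44 = 1453/44 ≈ 33.023)
(j*73)*95 = ((1453/44)*73)*95 = (106069/44)*95 = 10076555/44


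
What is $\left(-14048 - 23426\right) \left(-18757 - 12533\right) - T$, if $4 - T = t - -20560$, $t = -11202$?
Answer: $1172570814$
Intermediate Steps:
$T = -9354$ ($T = 4 - \left(-11202 - -20560\right) = 4 - \left(-11202 + 20560\right) = 4 - 9358 = -9354$)
$\left(-14048 - 23426\right) \left(-18757 - 12533\right) - T = \left(-14048 - 23426\right) \left(-18757 - 12533\right) - -9354 = \left(-37474\right) \left(-31290\right) + 9354 = 1172561460 + 9354 = 1172570814$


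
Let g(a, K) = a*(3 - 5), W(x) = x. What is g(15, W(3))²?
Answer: 900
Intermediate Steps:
g(a, K) = -2*a (g(a, K) = a*(-2) = -2*a)
g(15, W(3))² = (-2*15)² = (-30)² = 900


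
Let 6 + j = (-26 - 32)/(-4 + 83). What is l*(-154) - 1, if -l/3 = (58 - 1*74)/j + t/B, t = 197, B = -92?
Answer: 93869/874 ≈ 107.40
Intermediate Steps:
j = -532/79 (j = -6 + (-26 - 32)/(-4 + 83) = -6 - 58/79 = -532/79 ≈ -6.7342)
l = -8613/12236 (l = -3*((58 - 1*74)/(-532/79) + 197/(-92)) = -3*((58 - 74)*(-79/532) + 197*(-1/92)) = -3*(-16*(-79/532) - 197/92) = -3*(316/133 - 197/92) = -3*2871/12236 = -8613/12236 ≈ -0.70391)
l*(-154) - 1 = -8613/12236*(-154) - 1 = 94743/874 - 1 = 93869/874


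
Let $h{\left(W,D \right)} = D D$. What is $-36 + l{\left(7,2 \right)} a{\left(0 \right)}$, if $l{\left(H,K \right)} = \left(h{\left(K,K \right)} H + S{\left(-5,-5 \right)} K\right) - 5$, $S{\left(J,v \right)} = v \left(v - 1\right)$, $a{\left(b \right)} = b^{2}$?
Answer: $-36$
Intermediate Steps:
$h{\left(W,D \right)} = D^{2}$
$S{\left(J,v \right)} = v \left(-1 + v\right)$
$l{\left(H,K \right)} = -5 + 30 K + H K^{2}$ ($l{\left(H,K \right)} = \left(K^{2} H + - 5 \left(-1 - 5\right) K\right) - 5 = \left(H K^{2} + \left(-5\right) \left(-6\right) K\right) - 5 = \left(H K^{2} + 30 K\right) - 5 = \left(30 K + H K^{2}\right) - 5 = -5 + 30 K + H K^{2}$)
$-36 + l{\left(7,2 \right)} a{\left(0 \right)} = -36 + \left(-5 + 30 \cdot 2 + 7 \cdot 2^{2}\right) 0^{2} = -36 + \left(-5 + 60 + 7 \cdot 4\right) 0 = -36 + \left(-5 + 60 + 28\right) 0 = -36 + 83 \cdot 0 = -36 + 0 = -36$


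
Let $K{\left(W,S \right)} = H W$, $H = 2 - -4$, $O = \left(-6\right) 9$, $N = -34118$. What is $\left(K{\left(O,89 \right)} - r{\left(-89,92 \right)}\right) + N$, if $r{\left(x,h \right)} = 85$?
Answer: $-34527$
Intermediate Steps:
$O = -54$
$H = 6$ ($H = 2 + 4 = 6$)
$K{\left(W,S \right)} = 6 W$
$\left(K{\left(O,89 \right)} - r{\left(-89,92 \right)}\right) + N = \left(6 \left(-54\right) - 85\right) - 34118 = \left(-324 - 85\right) - 34118 = -409 - 34118 = -34527$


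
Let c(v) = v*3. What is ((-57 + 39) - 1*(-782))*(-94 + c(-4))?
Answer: -80984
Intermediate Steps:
c(v) = 3*v
((-57 + 39) - 1*(-782))*(-94 + c(-4)) = ((-57 + 39) - 1*(-782))*(-94 + 3*(-4)) = (-18 + 782)*(-94 - 12) = 764*(-106) = -80984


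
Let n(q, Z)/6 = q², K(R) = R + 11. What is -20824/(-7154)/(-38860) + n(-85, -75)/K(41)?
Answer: 753218211947/903514430 ≈ 833.65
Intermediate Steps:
K(R) = 11 + R
n(q, Z) = 6*q²
-20824/(-7154)/(-38860) + n(-85, -75)/K(41) = -20824/(-7154)/(-38860) + (6*(-85)²)/(11 + 41) = -20824*(-1/7154)*(-1/38860) + (6*7225)/52 = (10412/3577)*(-1/38860) + 43350*(1/52) = -2603/34750555 + 21675/26 = 753218211947/903514430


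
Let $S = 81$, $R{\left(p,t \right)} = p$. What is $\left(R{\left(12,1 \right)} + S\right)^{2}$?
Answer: $8649$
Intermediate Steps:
$\left(R{\left(12,1 \right)} + S\right)^{2} = \left(12 + 81\right)^{2} = 93^{2} = 8649$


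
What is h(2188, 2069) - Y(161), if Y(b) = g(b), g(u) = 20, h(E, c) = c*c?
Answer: 4280741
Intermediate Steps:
h(E, c) = c²
Y(b) = 20
h(2188, 2069) - Y(161) = 2069² - 1*20 = 4280761 - 20 = 4280741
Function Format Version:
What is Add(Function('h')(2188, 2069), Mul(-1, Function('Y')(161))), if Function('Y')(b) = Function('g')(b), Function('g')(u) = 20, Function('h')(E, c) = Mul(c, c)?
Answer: 4280741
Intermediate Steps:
Function('h')(E, c) = Pow(c, 2)
Function('Y')(b) = 20
Add(Function('h')(2188, 2069), Mul(-1, Function('Y')(161))) = Add(Pow(2069, 2), Mul(-1, 20)) = Add(4280761, -20) = 4280741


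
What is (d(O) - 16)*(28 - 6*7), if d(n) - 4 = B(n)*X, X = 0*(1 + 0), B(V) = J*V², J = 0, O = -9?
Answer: 168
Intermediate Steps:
B(V) = 0 (B(V) = 0*V² = 0)
X = 0 (X = 0*1 = 0)
d(n) = 4 (d(n) = 4 + 0*0 = 4 + 0 = 4)
(d(O) - 16)*(28 - 6*7) = (4 - 16)*(28 - 6*7) = -12*(28 - 1*42) = -12*(28 - 42) = -12*(-14) = 168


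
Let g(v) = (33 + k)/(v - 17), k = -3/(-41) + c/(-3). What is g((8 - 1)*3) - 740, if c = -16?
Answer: -89839/123 ≈ -730.40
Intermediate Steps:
k = 665/123 (k = -3/(-41) - 16/(-3) = -3*(-1/41) - 16*(-1/3) = 3/41 + 16/3 = 665/123 ≈ 5.4065)
g(v) = 4724/(123*(-17 + v)) (g(v) = (33 + 665/123)/(v - 17) = 4724/(123*(-17 + v)))
g((8 - 1)*3) - 740 = 4724/(123*(-17 + (8 - 1)*3)) - 740 = 4724/(123*(-17 + 7*3)) - 740 = 4724/(123*(-17 + 21)) - 740 = (4724/123)/4 - 740 = (4724/123)*(1/4) - 740 = 1181/123 - 740 = -89839/123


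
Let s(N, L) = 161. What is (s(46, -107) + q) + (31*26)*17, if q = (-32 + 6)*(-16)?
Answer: 14279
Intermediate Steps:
q = 416 (q = -26*(-16) = 416)
(s(46, -107) + q) + (31*26)*17 = (161 + 416) + (31*26)*17 = 577 + 806*17 = 577 + 13702 = 14279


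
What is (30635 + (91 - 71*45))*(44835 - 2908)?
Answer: 1154292237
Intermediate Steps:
(30635 + (91 - 71*45))*(44835 - 2908) = (30635 + (91 - 3195))*41927 = (30635 - 3104)*41927 = 27531*41927 = 1154292237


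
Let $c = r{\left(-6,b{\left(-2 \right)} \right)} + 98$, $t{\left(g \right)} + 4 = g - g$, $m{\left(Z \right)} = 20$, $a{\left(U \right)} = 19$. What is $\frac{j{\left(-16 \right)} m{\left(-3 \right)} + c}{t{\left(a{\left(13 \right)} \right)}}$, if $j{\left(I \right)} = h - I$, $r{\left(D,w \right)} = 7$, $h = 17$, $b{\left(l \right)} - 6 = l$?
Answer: $- \frac{765}{4} \approx -191.25$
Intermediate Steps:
$b{\left(l \right)} = 6 + l$
$t{\left(g \right)} = -4$ ($t{\left(g \right)} = -4 + \left(g - g\right) = -4 + 0 = -4$)
$j{\left(I \right)} = 17 - I$
$c = 105$ ($c = 7 + 98 = 105$)
$\frac{j{\left(-16 \right)} m{\left(-3 \right)} + c}{t{\left(a{\left(13 \right)} \right)}} = \frac{\left(17 - -16\right) 20 + 105}{-4} = \left(\left(17 + 16\right) 20 + 105\right) \left(- \frac{1}{4}\right) = \left(33 \cdot 20 + 105\right) \left(- \frac{1}{4}\right) = \left(660 + 105\right) \left(- \frac{1}{4}\right) = 765 \left(- \frac{1}{4}\right) = - \frac{765}{4}$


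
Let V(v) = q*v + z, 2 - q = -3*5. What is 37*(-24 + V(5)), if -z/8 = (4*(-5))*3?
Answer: 20017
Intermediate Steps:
z = 480 (z = -8*4*(-5)*3 = -(-160)*3 = -8*(-60) = 480)
q = 17 (q = 2 - (-3)*5 = 2 - 1*(-15) = 2 + 15 = 17)
V(v) = 480 + 17*v (V(v) = 17*v + 480 = 480 + 17*v)
37*(-24 + V(5)) = 37*(-24 + (480 + 17*5)) = 37*(-24 + (480 + 85)) = 37*(-24 + 565) = 37*541 = 20017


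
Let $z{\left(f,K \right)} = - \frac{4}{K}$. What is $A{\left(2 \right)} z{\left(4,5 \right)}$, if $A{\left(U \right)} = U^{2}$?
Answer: $- \frac{16}{5} \approx -3.2$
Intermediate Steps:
$A{\left(2 \right)} z{\left(4,5 \right)} = 2^{2} \left(- \frac{4}{5}\right) = 4 \left(\left(-4\right) \frac{1}{5}\right) = 4 \left(- \frac{4}{5}\right) = - \frac{16}{5}$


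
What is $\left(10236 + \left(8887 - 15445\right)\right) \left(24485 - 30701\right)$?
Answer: $-22862448$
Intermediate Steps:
$\left(10236 + \left(8887 - 15445\right)\right) \left(24485 - 30701\right) = \left(10236 - 6558\right) \left(-6216\right) = 3678 \left(-6216\right) = -22862448$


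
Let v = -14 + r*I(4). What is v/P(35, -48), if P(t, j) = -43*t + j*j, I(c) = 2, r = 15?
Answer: 16/799 ≈ 0.020025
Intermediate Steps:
P(t, j) = j**2 - 43*t (P(t, j) = -43*t + j**2 = j**2 - 43*t)
v = 16 (v = -14 + 15*2 = -14 + 30 = 16)
v/P(35, -48) = 16/((-48)**2 - 43*35) = 16/(2304 - 1505) = 16/799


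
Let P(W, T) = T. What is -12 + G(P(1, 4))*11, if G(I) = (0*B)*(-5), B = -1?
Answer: -12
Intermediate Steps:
G(I) = 0 (G(I) = (0*(-1))*(-5) = 0*(-5) = 0)
-12 + G(P(1, 4))*11 = -12 + 0*11 = -12 + 0 = -12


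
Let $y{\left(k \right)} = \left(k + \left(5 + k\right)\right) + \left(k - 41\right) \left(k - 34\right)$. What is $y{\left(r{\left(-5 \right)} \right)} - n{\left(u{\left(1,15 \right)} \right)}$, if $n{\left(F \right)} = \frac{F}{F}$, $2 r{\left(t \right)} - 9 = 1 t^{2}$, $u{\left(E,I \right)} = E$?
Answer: $446$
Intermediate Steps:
$r{\left(t \right)} = \frac{9}{2} + \frac{t^{2}}{2}$ ($r{\left(t \right)} = \frac{9}{2} + \frac{1 t^{2}}{2} = \frac{9}{2} + \frac{t^{2}}{2}$)
$y{\left(k \right)} = 5 + 2 k + \left(-41 + k\right) \left(-34 + k\right)$ ($y{\left(k \right)} = \left(5 + 2 k\right) + \left(-41 + k\right) \left(-34 + k\right) = 5 + 2 k + \left(-41 + k\right) \left(-34 + k\right)$)
$n{\left(F \right)} = 1$
$y{\left(r{\left(-5 \right)} \right)} - n{\left(u{\left(1,15 \right)} \right)} = \left(1399 + \left(\frac{9}{2} + \frac{\left(-5\right)^{2}}{2}\right)^{2} - 73 \left(\frac{9}{2} + \frac{\left(-5\right)^{2}}{2}\right)\right) - 1 = \left(1399 + \left(\frac{9}{2} + \frac{1}{2} \cdot 25\right)^{2} - 73 \left(\frac{9}{2} + \frac{1}{2} \cdot 25\right)\right) - 1 = \left(1399 + \left(\frac{9}{2} + \frac{25}{2}\right)^{2} - 73 \left(\frac{9}{2} + \frac{25}{2}\right)\right) - 1 = \left(1399 + 17^{2} - 1241\right) - 1 = \left(1399 + 289 - 1241\right) - 1 = 447 - 1 = 446$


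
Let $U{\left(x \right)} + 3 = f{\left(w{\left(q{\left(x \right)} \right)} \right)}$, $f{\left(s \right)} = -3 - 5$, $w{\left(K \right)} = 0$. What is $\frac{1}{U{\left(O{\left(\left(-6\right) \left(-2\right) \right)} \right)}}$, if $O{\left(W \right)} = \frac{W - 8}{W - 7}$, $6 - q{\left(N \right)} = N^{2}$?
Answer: $- \frac{1}{11} \approx -0.090909$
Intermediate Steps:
$q{\left(N \right)} = 6 - N^{2}$
$O{\left(W \right)} = \frac{-8 + W}{-7 + W}$
$f{\left(s \right)} = -8$ ($f{\left(s \right)} = -3 - 5 = -8$)
$U{\left(x \right)} = -11$ ($U{\left(x \right)} = -3 - 8 = -11$)
$\frac{1}{U{\left(O{\left(\left(-6\right) \left(-2\right) \right)} \right)}} = \frac{1}{-11} = - \frac{1}{11}$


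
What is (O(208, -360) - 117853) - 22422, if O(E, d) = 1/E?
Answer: -29177199/208 ≈ -1.4028e+5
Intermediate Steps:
(O(208, -360) - 117853) - 22422 = (1/208 - 117853) - 22422 = -24513423/208 - 22422 = -29177199/208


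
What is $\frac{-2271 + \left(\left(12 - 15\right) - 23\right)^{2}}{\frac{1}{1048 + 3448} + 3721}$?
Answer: $- \frac{7171120}{16729617} \approx -0.42865$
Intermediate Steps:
$\frac{-2271 + \left(\left(12 - 15\right) - 23\right)^{2}}{\frac{1}{1048 + 3448} + 3721} = \frac{-2271 + \left(-3 - 23\right)^{2}}{\frac{1}{4496} + 3721} = \frac{-2271 + \left(-26\right)^{2}}{\frac{1}{4496} + 3721} = \frac{-2271 + 676}{\frac{16729617}{4496}} = \left(-1595\right) \frac{4496}{16729617} = - \frac{7171120}{16729617}$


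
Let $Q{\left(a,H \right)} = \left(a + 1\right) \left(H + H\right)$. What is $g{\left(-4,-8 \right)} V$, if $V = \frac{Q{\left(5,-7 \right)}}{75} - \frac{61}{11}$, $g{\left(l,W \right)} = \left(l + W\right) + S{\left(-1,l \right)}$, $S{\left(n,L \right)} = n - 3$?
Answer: $\frac{29328}{275} \approx 106.65$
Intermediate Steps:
$S{\left(n,L \right)} = -3 + n$
$Q{\left(a,H \right)} = 2 H \left(1 + a\right)$ ($Q{\left(a,H \right)} = \left(1 + a\right) 2 H = 2 H \left(1 + a\right)$)
$g{\left(l,W \right)} = -4 + W + l$ ($g{\left(l,W \right)} = \left(l + W\right) - 4 = \left(W + l\right) - 4 = -4 + W + l$)
$V = - \frac{1833}{275}$ ($V = \frac{2 \left(-7\right) \left(1 + 5\right)}{75} - \frac{61}{11} = 2 \left(-7\right) 6 \cdot \frac{1}{75} - \frac{61}{11} = \left(-84\right) \frac{1}{75} - \frac{61}{11} = - \frac{28}{25} - \frac{61}{11} = - \frac{1833}{275} \approx -6.6655$)
$g{\left(-4,-8 \right)} V = \left(-4 - 8 - 4\right) \left(- \frac{1833}{275}\right) = \left(-16\right) \left(- \frac{1833}{275}\right) = \frac{29328}{275}$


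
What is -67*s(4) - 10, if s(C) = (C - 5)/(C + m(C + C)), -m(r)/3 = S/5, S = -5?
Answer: -3/7 ≈ -0.42857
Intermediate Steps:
m(r) = 3 (m(r) = -(-15)/5 = -3*(-1) = 3)
s(C) = (-5 + C)/(3 + C) (s(C) = (C - 5)/(C + 3) = (-5 + C)/(3 + C))
-67*s(4) - 10 = -67*(-5 + 4)/(3 + 4) - 10 = -67*(-1)/7 - 10 = -67*(-1/7) - 10 = 67/7 - 10 = -3/7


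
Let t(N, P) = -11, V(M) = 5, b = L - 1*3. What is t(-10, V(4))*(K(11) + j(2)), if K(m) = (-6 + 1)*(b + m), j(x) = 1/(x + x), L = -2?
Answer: 1309/4 ≈ 327.25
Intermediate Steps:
b = -5 (b = -2 - 1*3 = -2 - 3 = -5)
j(x) = 1/(2*x)
K(m) = 25 - 5*m (K(m) = (-6 + 1)*(-5 + m) = -5*(-5 + m) = 25 - 5*m)
t(-10, V(4))*(K(11) + j(2)) = -11*((25 - 5*11) + (1/2)/2) = -11*((25 - 55) + (1/2)*(1/2)) = -11*(-30 + 1/4) = -11*(-119/4) = 1309/4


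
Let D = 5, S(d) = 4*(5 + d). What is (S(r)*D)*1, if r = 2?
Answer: 140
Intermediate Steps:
S(d) = 20 + 4*d
(S(r)*D)*1 = ((20 + 4*2)*5)*1 = ((20 + 8)*5)*1 = (28*5)*1 = 140*1 = 140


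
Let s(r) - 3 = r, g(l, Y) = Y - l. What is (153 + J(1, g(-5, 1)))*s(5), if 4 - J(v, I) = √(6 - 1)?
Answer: 1256 - 8*√5 ≈ 1238.1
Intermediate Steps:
s(r) = 3 + r
J(v, I) = 4 - √5 (J(v, I) = 4 - √(6 - 1) = 4 - √5)
(153 + J(1, g(-5, 1)))*s(5) = (153 + (4 - √5))*(3 + 5) = (157 - √5)*8 = 1256 - 8*√5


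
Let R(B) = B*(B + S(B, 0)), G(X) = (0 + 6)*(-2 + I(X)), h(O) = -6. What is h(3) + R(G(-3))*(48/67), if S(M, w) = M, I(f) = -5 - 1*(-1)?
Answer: 124014/67 ≈ 1851.0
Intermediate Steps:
I(f) = -4 (I(f) = -5 + 1 = -4)
G(X) = -36 (G(X) = (0 + 6)*(-2 - 4) = 6*(-6) = -36)
R(B) = 2*B² (R(B) = B*(B + B) = B*(2*B) = 2*B²)
h(3) + R(G(-3))*(48/67) = -6 + (2*(-36)²)*(48/67) = -6 + (2*1296)*(48*(1/67)) = -6 + 2592*(48/67) = -6 + 124416/67 = 124014/67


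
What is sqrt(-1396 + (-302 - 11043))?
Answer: I*sqrt(12741) ≈ 112.88*I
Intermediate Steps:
sqrt(-1396 + (-302 - 11043)) = sqrt(-1396 - 11345) = sqrt(-12741) = I*sqrt(12741)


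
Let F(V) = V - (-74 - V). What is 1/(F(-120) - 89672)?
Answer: -1/89838 ≈ -1.1131e-5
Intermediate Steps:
F(V) = 74 + 2*V (F(V) = V + (74 + V) = 74 + 2*V)
1/(F(-120) - 89672) = 1/((74 + 2*(-120)) - 89672) = 1/((74 - 240) - 89672) = 1/(-166 - 89672) = 1/(-89838) = -1/89838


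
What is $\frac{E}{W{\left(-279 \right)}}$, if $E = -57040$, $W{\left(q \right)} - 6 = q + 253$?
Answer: $2852$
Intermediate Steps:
$W{\left(q \right)} = 259 + q$ ($W{\left(q \right)} = 6 + \left(q + 253\right) = 6 + \left(253 + q\right) = 259 + q$)
$\frac{E}{W{\left(-279 \right)}} = - \frac{57040}{259 - 279} = - \frac{57040}{-20} = \left(-57040\right) \left(- \frac{1}{20}\right) = 2852$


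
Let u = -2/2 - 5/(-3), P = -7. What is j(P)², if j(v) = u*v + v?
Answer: 1225/9 ≈ 136.11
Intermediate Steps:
u = ⅔ (u = -2*½ - 5*(-⅓) = -1 + 5/3 = ⅔ ≈ 0.66667)
j(v) = 5*v/3 (j(v) = 2*v/3 + v = 5*v/3)
j(P)² = ((5/3)*(-7))² = (-35/3)² = 1225/9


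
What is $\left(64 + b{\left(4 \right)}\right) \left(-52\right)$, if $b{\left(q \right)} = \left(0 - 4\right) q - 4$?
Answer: $-2288$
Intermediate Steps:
$b{\left(q \right)} = -4 - 4 q$ ($b{\left(q \right)} = \left(0 - 4\right) q - 4 = - 4 q - 4 = -4 - 4 q$)
$\left(64 + b{\left(4 \right)}\right) \left(-52\right) = \left(64 - 20\right) \left(-52\right) = 44 \left(-52\right) = -2288$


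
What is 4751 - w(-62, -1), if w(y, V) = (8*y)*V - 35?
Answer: 4290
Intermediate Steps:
w(y, V) = -35 + 8*V*y (w(y, V) = 8*V*y - 35 = -35 + 8*V*y)
4751 - w(-62, -1) = 4751 - (-35 + 8*(-1)*(-62)) = 4751 - (-35 + 496) = 4751 - 1*461 = 4751 - 461 = 4290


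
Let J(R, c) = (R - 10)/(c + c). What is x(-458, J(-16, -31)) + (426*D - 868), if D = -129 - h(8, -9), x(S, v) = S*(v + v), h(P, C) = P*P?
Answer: -2587574/31 ≈ -83470.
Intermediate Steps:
J(R, c) = (-10 + R)/(2*c) (J(R, c) = (-10 + R)/((2*c)) = (-10 + R)*(1/(2*c)) = (-10 + R)/(2*c))
h(P, C) = P²
x(S, v) = 2*S*v (x(S, v) = S*(2*v) = 2*S*v)
D = -193 (D = -129 - 1*8² = -129 - 1*64 = -129 - 64 = -193)
x(-458, J(-16, -31)) + (426*D - 868) = 2*(-458)*((½)*(-10 - 16)/(-31)) + (426*(-193) - 868) = 2*(-458)*((½)*(-1/31)*(-26)) + (-82218 - 868) = 2*(-458)*(13/31) - 83086 = -11908/31 - 83086 = -2587574/31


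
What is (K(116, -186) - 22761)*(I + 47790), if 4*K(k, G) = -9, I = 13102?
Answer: -1386099819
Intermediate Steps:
K(k, G) = -9/4 (K(k, G) = (¼)*(-9) = -9/4)
(K(116, -186) - 22761)*(I + 47790) = (-9/4 - 22761)*(13102 + 47790) = -91053/4*60892 = -1386099819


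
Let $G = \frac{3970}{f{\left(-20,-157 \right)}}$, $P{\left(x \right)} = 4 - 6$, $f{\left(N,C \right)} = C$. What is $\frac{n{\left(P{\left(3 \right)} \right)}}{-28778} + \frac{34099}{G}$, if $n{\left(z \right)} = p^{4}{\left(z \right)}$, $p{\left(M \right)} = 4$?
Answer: $- \frac{77032638387}{57124330} \approx -1348.5$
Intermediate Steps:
$P{\left(x \right)} = -2$ ($P{\left(x \right)} = 4 - 6 = -2$)
$G = - \frac{3970}{157}$ ($G = \frac{3970}{-157} = 3970 \left(- \frac{1}{157}\right) = - \frac{3970}{157} \approx -25.287$)
$n{\left(z \right)} = 256$ ($n{\left(z \right)} = 4^{4} = 256$)
$\frac{n{\left(P{\left(3 \right)} \right)}}{-28778} + \frac{34099}{G} = \frac{256}{-28778} + \frac{34099}{- \frac{3970}{157}} = 256 \left(- \frac{1}{28778}\right) + 34099 \left(- \frac{157}{3970}\right) = - \frac{128}{14389} - \frac{5353543}{3970} = - \frac{77032638387}{57124330}$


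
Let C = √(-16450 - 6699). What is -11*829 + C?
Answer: -9119 + I*√23149 ≈ -9119.0 + 152.15*I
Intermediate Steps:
C = I*√23149 (C = √(-23149) = I*√23149 ≈ 152.15*I)
-11*829 + C = -11*829 + I*√23149 = -9119 + I*√23149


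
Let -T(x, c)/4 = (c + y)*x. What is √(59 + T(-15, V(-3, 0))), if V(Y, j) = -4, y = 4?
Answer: √59 ≈ 7.6811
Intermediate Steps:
T(x, c) = -4*x*(4 + c) (T(x, c) = -4*(c + 4)*x = -4*(4 + c)*x = -4*x*(4 + c))
√(59 + T(-15, V(-3, 0))) = √(59 - 4*(-15)*(4 - 4)) = √(59 - 4*(-15)*0) = √(59 + 0) = √59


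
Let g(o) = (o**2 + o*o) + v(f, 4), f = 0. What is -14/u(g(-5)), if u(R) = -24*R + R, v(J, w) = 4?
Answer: 7/621 ≈ 0.011272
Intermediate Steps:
g(o) = 4 + 2*o**2 (g(o) = (o**2 + o*o) + 4 = (o**2 + o**2) + 4 = 2*o**2 + 4 = 4 + 2*o**2)
u(R) = -23*R
-14/u(g(-5)) = -14*(-1/(23*(4 + 2*(-5)**2))) = -14*(-1/(23*(4 + 2*25))) = -14*(-1/(23*(4 + 50))) = -14/((-23*54)) = -14/(-1242) = -14*(-1/1242) = 7/621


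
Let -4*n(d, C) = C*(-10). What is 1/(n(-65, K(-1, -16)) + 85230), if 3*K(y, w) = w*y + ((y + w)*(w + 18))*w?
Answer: 3/257090 ≈ 1.1669e-5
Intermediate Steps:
K(y, w) = w*y/3 + w*(18 + w)*(w + y)/3 (K(y, w) = (w*y + ((y + w)*(w + 18))*w)/3 = (w*y + ((w + y)*(18 + w))*w)/3 = (w*y + ((18 + w)*(w + y))*w)/3 = (w*y + w*(18 + w)*(w + y))/3 = w*y/3 + w*(18 + w)*(w + y)/3)
n(d, C) = 5*C/2 (n(d, C) = -C*(-10)/4 = -(-5)*C/2 = 5*C/2)
1/(n(-65, K(-1, -16)) + 85230) = 1/(5*((⅓)*(-16)*((-16)² + 18*(-16) + 19*(-1) - 16*(-1)))/2 + 85230) = 1/(5*((⅓)*(-16)*(256 - 288 - 19 + 16))/2 + 85230) = 1/(5*((⅓)*(-16)*(-35))/2 + 85230) = 1/((5/2)*(560/3) + 85230) = 1/(1400/3 + 85230) = 1/(257090/3) = 3/257090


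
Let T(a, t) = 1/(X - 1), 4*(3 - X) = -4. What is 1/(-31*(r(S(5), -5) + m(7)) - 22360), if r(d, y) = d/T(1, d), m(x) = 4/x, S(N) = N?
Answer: -7/159899 ≈ -4.3778e-5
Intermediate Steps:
X = 4 (X = 3 - ¼*(-4) = 3 + 1 = 4)
T(a, t) = ⅓ (T(a, t) = 1/(4 - 1) = 1/3 = ⅓)
r(d, y) = 3*d (r(d, y) = d/(⅓) = d*3 = 3*d)
1/(-31*(r(S(5), -5) + m(7)) - 22360) = 1/(-31*(3*5 + 4/7) - 22360) = 1/(-31*(15 + 4*(⅐)) - 22360) = 1/(-31*(15 + 4/7) - 22360) = 1/(-31*109/7 - 22360) = 1/(-3379/7 - 22360) = 1/(-159899/7) = -7/159899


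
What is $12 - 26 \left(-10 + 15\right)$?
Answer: $-118$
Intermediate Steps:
$12 - 26 \left(-10 + 15\right) = 12 - 130 = -118$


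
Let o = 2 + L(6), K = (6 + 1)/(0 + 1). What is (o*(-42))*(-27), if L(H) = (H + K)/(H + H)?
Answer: 6993/2 ≈ 3496.5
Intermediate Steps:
K = 7 (K = 7/1 = 7*1 = 7)
L(H) = (7 + H)/(2*H) (L(H) = (H + 7)/(H + H) = (7 + H)/((2*H)) = (7 + H)*(1/(2*H)) = (7 + H)/(2*H))
o = 37/12 (o = 2 + (½)*(7 + 6)/6 = 2 + (½)*(⅙)*13 = 2 + 13/12 = 37/12 ≈ 3.0833)
(o*(-42))*(-27) = ((37/12)*(-42))*(-27) = -259/2*(-27) = 6993/2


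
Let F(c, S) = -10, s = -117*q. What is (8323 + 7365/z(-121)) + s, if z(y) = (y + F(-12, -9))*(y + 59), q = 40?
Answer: 29595811/8122 ≈ 3643.9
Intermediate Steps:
s = -4680 (s = -117*40 = -4680)
z(y) = (-10 + y)*(59 + y) (z(y) = (y - 10)*(y + 59) = (-10 + y)*(59 + y))
(8323 + 7365/z(-121)) + s = (8323 + 7365/(-590 + (-121)² + 49*(-121))) - 4680 = (8323 + 7365/(-590 + 14641 - 5929)) - 4680 = (8323 + 7365/8122) - 4680 = 67606771/8122 - 4680 = 29595811/8122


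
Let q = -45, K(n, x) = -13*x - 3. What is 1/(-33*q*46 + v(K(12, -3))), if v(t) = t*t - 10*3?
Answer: 1/69576 ≈ 1.4373e-5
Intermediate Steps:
K(n, x) = -3 - 13*x
v(t) = -30 + t² (v(t) = t² - 30 = -30 + t²)
1/(-33*q*46 + v(K(12, -3))) = 1/(-33*(-45)*46 + (-30 + (-3 - 13*(-3))²)) = 1/(1485*46 + (-30 + (-3 + 39)²)) = 1/(68310 + (-30 + 36²)) = 1/(68310 + (-30 + 1296)) = 1/(68310 + 1266) = 1/69576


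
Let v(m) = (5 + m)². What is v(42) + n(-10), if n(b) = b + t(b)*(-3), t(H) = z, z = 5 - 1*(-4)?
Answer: 2172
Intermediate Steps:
z = 9 (z = 5 + 4 = 9)
t(H) = 9
n(b) = -27 + b (n(b) = b + 9*(-3) = b - 27 = -27 + b)
v(42) + n(-10) = (5 + 42)² + (-27 - 10) = 47² - 37 = 2209 - 37 = 2172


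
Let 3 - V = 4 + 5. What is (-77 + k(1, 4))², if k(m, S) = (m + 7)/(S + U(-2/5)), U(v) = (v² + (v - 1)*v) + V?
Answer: 110889/16 ≈ 6930.6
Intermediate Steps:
V = -6 (V = 3 - (4 + 5) = 3 - 1*9 = 3 - 9 = -6)
U(v) = -6 + v² + v*(-1 + v) (U(v) = (v² + (v - 1)*v) - 6 = (v² + (-1 + v)*v) - 6 = (v² + v*(-1 + v)) - 6 = -6 + v² + v*(-1 + v))
k(m, S) = (7 + m)/(-132/25 + S) (k(m, S) = (m + 7)/(S + (-6 - (-2)/5 + 2*(-2/5)²)) = (7 + m)/(S + (-6 - (-2)/5 + 2*(-2*⅕)²)) = (7 + m)/(S + (-6 - 1*(-⅖) + 2*(-⅖)²)) = (7 + m)/(S + (-6 + ⅖ + 2*(4/25))) = (7 + m)/(S + (-6 + ⅖ + 8/25)) = (7 + m)/(S - 132/25) = (7 + m)/(-132/25 + S))
(-77 + k(1, 4))² = (-77 + 25*(7 + 1)/(-132 + 25*4))² = (-77 + 25*8/(-132 + 100))² = (-77 + 25*8/(-32))² = (-77 + 25*(-1/32)*8)² = (-77 - 25/4)² = (-333/4)² = 110889/16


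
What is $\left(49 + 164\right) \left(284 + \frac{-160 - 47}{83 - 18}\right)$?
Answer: $\frac{3887889}{65} \approx 59814.0$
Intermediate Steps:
$\left(49 + 164\right) \left(284 + \frac{-160 - 47}{83 - 18}\right) = 213 \left(284 - \frac{207}{65}\right) = 213 \cdot \frac{18253}{65} = \frac{3887889}{65}$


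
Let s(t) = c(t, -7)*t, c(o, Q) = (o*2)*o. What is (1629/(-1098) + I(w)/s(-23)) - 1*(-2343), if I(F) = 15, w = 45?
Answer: 1737842570/742187 ≈ 2341.5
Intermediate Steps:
c(o, Q) = 2*o² (c(o, Q) = (2*o)*o = 2*o²)
s(t) = 2*t³ (s(t) = (2*t²)*t = 2*t³)
(1629/(-1098) + I(w)/s(-23)) - 1*(-2343) = (1629/(-1098) + 15/((2*(-23)³))) - 1*(-2343) = (1629*(-1/1098) + 15/((2*(-12167)))) + 2343 = (-181/122 + 15/(-24334)) + 2343 = (-181/122 + 15*(-1/24334)) + 2343 = (-181/122 - 15/24334) + 2343 = -1101571/742187 + 2343 = 1737842570/742187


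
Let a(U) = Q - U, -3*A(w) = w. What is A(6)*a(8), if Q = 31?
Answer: -46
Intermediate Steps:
A(w) = -w/3
a(U) = 31 - U
A(6)*a(8) = (-⅓*6)*(31 - 1*8) = -2*(31 - 8) = -2*23 = -46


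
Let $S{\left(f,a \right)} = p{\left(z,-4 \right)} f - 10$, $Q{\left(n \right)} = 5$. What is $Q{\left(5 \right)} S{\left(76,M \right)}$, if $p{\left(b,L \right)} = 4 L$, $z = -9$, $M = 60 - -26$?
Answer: $-6130$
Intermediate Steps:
$M = 86$ ($M = 60 + 26 = 86$)
$S{\left(f,a \right)} = -10 - 16 f$ ($S{\left(f,a \right)} = 4 \left(-4\right) f - 10 = - 16 f - 10 = -10 - 16 f$)
$Q{\left(5 \right)} S{\left(76,M \right)} = 5 \left(-10 - 1216\right) = 5 \left(-1226\right) = -6130$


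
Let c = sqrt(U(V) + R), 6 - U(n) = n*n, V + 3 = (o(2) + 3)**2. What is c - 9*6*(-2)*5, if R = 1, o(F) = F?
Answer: 540 + 3*I*sqrt(53) ≈ 540.0 + 21.84*I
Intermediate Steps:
V = 22 (V = -3 + (2 + 3)**2 = -3 + 5**2 = -3 + 25 = 22)
U(n) = 6 - n**2 (U(n) = 6 - n*n = 6 - n**2)
c = 3*I*sqrt(53) (c = sqrt((6 - 1*22**2) + 1) = sqrt((6 - 1*484) + 1) = sqrt((6 - 484) + 1) = sqrt(-478 + 1) = sqrt(-477) = 3*I*sqrt(53) ≈ 21.84*I)
c - 9*6*(-2)*5 = 3*I*sqrt(53) - 9*6*(-2)*5 = 3*I*sqrt(53) - (-108)*5 = 3*I*sqrt(53) - 9*(-60) = 3*I*sqrt(53) + 540 = 540 + 3*I*sqrt(53)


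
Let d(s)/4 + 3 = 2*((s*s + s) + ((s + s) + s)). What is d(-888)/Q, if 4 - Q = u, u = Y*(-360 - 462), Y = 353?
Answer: 3139962/145085 ≈ 21.642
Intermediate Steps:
d(s) = -12 + 8*s² + 32*s (d(s) = -12 + 4*(2*((s*s + s) + ((s + s) + s))) = -12 + 4*(2*((s² + s) + (2*s + s))) = -12 + 4*(2*((s + s²) + 3*s)) = -12 + 4*(2*(s² + 4*s)) = -12 + 4*(2*s² + 8*s) = -12 + (8*s² + 32*s) = -12 + 8*s² + 32*s)
u = -290166 (u = 353*(-360 - 462) = 353*(-822) = -290166)
Q = 290170 (Q = 4 - 1*(-290166) = 4 + 290166 = 290170)
d(-888)/Q = (-12 + 8*(-888)² + 32*(-888))/290170 = (-12 + 8*788544 - 28416)*(1/290170) = (-12 + 6308352 - 28416)*(1/290170) = 6279924*(1/290170) = 3139962/145085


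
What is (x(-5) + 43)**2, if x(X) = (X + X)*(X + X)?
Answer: 20449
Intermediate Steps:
x(X) = 4*X**2 (x(X) = (2*X)*(2*X) = 4*X**2)
(x(-5) + 43)**2 = (4*(-5)**2 + 43)**2 = (4*25 + 43)**2 = (100 + 43)**2 = 143**2 = 20449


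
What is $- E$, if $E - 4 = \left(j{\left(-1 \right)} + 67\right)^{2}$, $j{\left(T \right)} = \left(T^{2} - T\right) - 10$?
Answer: $-3485$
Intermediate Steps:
$j{\left(T \right)} = -10 + T^{2} - T$
$E = 3485$ ($E = 4 + \left(\left(-10 + \left(-1\right)^{2} - -1\right) + 67\right)^{2} = 4 + \left(\left(-10 + 1 + 1\right) + 67\right)^{2} = 4 + \left(-8 + 67\right)^{2} = 4 + 59^{2} = 4 + 3481 = 3485$)
$- E = \left(-1\right) 3485 = -3485$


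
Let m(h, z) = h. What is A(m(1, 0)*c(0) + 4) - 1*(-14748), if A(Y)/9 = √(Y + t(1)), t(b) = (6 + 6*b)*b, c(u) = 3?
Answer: 14748 + 9*√19 ≈ 14787.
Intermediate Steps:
t(b) = b*(6 + 6*b)
A(Y) = 9*√(12 + Y) (A(Y) = 9*√(Y + 6*1*(1 + 1)) = 9*√(Y + 6*1*2) = 9*√(Y + 12) = 9*√(12 + Y))
A(m(1, 0)*c(0) + 4) - 1*(-14748) = 9*√(12 + (1*3 + 4)) - 1*(-14748) = 9*√(12 + (3 + 4)) + 14748 = 9*√(12 + 7) + 14748 = 9*√19 + 14748 = 14748 + 9*√19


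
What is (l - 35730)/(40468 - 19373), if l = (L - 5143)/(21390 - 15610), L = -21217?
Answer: -10327288/6096455 ≈ -1.6940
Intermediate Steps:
l = -1318/289 (l = (-21217 - 5143)/(21390 - 15610) = -26360/5780 = -26360*1/5780 = -1318/289 ≈ -4.5606)
(l - 35730)/(40468 - 19373) = (-1318/289 - 35730)/(40468 - 19373) = -10327288/289/21095 = -10327288/289*1/21095 = -10327288/6096455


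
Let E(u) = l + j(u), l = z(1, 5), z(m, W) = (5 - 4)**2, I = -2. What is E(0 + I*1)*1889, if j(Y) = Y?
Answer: -1889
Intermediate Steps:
z(m, W) = 1 (z(m, W) = 1**2 = 1)
l = 1
E(u) = 1 + u
E(0 + I*1)*1889 = (1 + (0 - 2*1))*1889 = (1 + (0 - 2))*1889 = (1 - 2)*1889 = -1*1889 = -1889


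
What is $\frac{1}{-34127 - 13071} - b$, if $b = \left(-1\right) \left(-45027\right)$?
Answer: $- \frac{2125184347}{47198} \approx -45027.0$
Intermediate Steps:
$b = 45027$
$\frac{1}{-34127 - 13071} - b = \frac{1}{-34127 - 13071} - 45027 = \frac{1}{-47198} - 45027 = - \frac{1}{47198} - 45027 = - \frac{2125184347}{47198}$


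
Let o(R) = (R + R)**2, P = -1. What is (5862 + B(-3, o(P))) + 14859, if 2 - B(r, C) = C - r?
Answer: 20716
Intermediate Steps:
o(R) = 4*R**2 (o(R) = (2*R)**2 = 4*R**2)
B(r, C) = 2 + r - C (B(r, C) = 2 - (C - r) = 2 + (r - C) = 2 + r - C)
(5862 + B(-3, o(P))) + 14859 = (5862 + (2 - 3 - 4*(-1)**2)) + 14859 = (5862 + (2 - 3 - 4)) + 14859 = (5862 - 5) + 14859 = 5857 + 14859 = 20716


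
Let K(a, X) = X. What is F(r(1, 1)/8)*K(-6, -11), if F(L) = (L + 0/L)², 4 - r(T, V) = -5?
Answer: -891/64 ≈ -13.922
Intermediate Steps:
r(T, V) = 9 (r(T, V) = 4 - 1*(-5) = 4 + 5 = 9)
F(L) = L² (F(L) = (L + 0)² = L²)
F(r(1, 1)/8)*K(-6, -11) = (9/8)²*(-11) = (81/64)*(-11) = -891/64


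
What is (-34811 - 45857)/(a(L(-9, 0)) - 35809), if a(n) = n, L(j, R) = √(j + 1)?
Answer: 2888640412/1282284489 + 161336*I*√2/1282284489 ≈ 2.2527 + 0.00017794*I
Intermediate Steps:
L(j, R) = √(1 + j)
(-34811 - 45857)/(a(L(-9, 0)) - 35809) = (-34811 - 45857)/(√(1 - 9) - 35809) = -80668/(√(-8) - 35809) = -80668/(2*I*√2 - 35809) = -80668/(-35809 + 2*I*√2)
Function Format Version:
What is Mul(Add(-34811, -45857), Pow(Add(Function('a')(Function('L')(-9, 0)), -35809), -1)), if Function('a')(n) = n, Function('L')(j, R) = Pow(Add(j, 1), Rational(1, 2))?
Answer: Add(Rational(2888640412, 1282284489), Mul(Rational(161336, 1282284489), I, Pow(2, Rational(1, 2)))) ≈ Add(2.2527, Mul(0.00017794, I))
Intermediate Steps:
Function('L')(j, R) = Pow(Add(1, j), Rational(1, 2))
Mul(Add(-34811, -45857), Pow(Add(Function('a')(Function('L')(-9, 0)), -35809), -1)) = Mul(Add(-34811, -45857), Pow(Add(Pow(Add(1, -9), Rational(1, 2)), -35809), -1)) = Mul(-80668, Pow(Add(Pow(-8, Rational(1, 2)), -35809), -1)) = Mul(-80668, Pow(Add(Mul(2, I, Pow(2, Rational(1, 2))), -35809), -1)) = Mul(-80668, Pow(Add(-35809, Mul(2, I, Pow(2, Rational(1, 2)))), -1))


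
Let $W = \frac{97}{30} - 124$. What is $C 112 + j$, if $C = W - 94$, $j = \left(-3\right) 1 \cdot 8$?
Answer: $- \frac{361168}{15} \approx -24078.0$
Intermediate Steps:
$W = - \frac{3623}{30}$ ($W = 97 \cdot \frac{1}{30} - 124 = \frac{97}{30} - 124 = - \frac{3623}{30} \approx -120.77$)
$j = -24$ ($j = \left(-3\right) 8 = -24$)
$C = - \frac{6443}{30}$ ($C = - \frac{3623}{30} - 94 = - \frac{6443}{30} \approx -214.77$)
$C 112 + j = \left(- \frac{6443}{30}\right) 112 - 24 = - \frac{360808}{15} - 24 = - \frac{361168}{15}$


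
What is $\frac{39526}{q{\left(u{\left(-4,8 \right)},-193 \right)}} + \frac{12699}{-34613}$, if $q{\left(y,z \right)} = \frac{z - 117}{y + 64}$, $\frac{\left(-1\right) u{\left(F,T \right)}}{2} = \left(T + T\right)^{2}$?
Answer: $\frac{306455441767}{5365015} \approx 57121.0$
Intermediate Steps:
$u{\left(F,T \right)} = - 8 T^{2}$ ($u{\left(F,T \right)} = - 2 \left(T + T\right)^{2} = - 2 \left(2 T\right)^{2} = - 2 \cdot 4 T^{2} = - 8 T^{2}$)
$q{\left(y,z \right)} = \frac{-117 + z}{64 + y}$
$\frac{39526}{q{\left(u{\left(-4,8 \right)},-193 \right)}} + \frac{12699}{-34613} = \frac{39526}{\frac{1}{64 - 8 \cdot 8^{2}} \left(-117 - 193\right)} + \frac{12699}{-34613} = \frac{39526}{\frac{1}{64 - 512} \left(-310\right)} + 12699 \left(- \frac{1}{34613}\right) = \frac{39526}{\frac{1}{64 - 512} \left(-310\right)} - \frac{12699}{34613} = \frac{39526}{\frac{1}{-448} \left(-310\right)} - \frac{12699}{34613} = \frac{39526}{\left(- \frac{1}{448}\right) \left(-310\right)} - \frac{12699}{34613} = \frac{39526}{\frac{155}{224}} - \frac{12699}{34613} = 39526 \cdot \frac{224}{155} - \frac{12699}{34613} = \frac{8853824}{155} - \frac{12699}{34613} = \frac{306455441767}{5365015}$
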